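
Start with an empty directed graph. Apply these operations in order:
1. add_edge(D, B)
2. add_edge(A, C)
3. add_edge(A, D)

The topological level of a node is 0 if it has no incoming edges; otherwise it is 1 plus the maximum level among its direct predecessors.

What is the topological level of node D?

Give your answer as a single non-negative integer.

Answer: 1

Derivation:
Op 1: add_edge(D, B). Edges now: 1
Op 2: add_edge(A, C). Edges now: 2
Op 3: add_edge(A, D). Edges now: 3
Compute levels (Kahn BFS):
  sources (in-degree 0): A
  process A: level=0
    A->C: in-degree(C)=0, level(C)=1, enqueue
    A->D: in-degree(D)=0, level(D)=1, enqueue
  process C: level=1
  process D: level=1
    D->B: in-degree(B)=0, level(B)=2, enqueue
  process B: level=2
All levels: A:0, B:2, C:1, D:1
level(D) = 1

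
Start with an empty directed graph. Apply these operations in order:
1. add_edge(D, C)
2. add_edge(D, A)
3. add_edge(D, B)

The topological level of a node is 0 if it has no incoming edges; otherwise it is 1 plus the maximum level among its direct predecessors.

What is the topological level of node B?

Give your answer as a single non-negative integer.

Answer: 1

Derivation:
Op 1: add_edge(D, C). Edges now: 1
Op 2: add_edge(D, A). Edges now: 2
Op 3: add_edge(D, B). Edges now: 3
Compute levels (Kahn BFS):
  sources (in-degree 0): D
  process D: level=0
    D->A: in-degree(A)=0, level(A)=1, enqueue
    D->B: in-degree(B)=0, level(B)=1, enqueue
    D->C: in-degree(C)=0, level(C)=1, enqueue
  process A: level=1
  process B: level=1
  process C: level=1
All levels: A:1, B:1, C:1, D:0
level(B) = 1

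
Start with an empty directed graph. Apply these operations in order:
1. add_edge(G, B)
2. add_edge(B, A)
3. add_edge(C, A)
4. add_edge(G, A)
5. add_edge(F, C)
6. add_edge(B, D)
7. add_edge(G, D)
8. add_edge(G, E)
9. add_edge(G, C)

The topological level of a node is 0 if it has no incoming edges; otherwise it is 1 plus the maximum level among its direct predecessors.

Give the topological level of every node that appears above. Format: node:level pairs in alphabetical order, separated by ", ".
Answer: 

Op 1: add_edge(G, B). Edges now: 1
Op 2: add_edge(B, A). Edges now: 2
Op 3: add_edge(C, A). Edges now: 3
Op 4: add_edge(G, A). Edges now: 4
Op 5: add_edge(F, C). Edges now: 5
Op 6: add_edge(B, D). Edges now: 6
Op 7: add_edge(G, D). Edges now: 7
Op 8: add_edge(G, E). Edges now: 8
Op 9: add_edge(G, C). Edges now: 9
Compute levels (Kahn BFS):
  sources (in-degree 0): F, G
  process F: level=0
    F->C: in-degree(C)=1, level(C)>=1
  process G: level=0
    G->A: in-degree(A)=2, level(A)>=1
    G->B: in-degree(B)=0, level(B)=1, enqueue
    G->C: in-degree(C)=0, level(C)=1, enqueue
    G->D: in-degree(D)=1, level(D)>=1
    G->E: in-degree(E)=0, level(E)=1, enqueue
  process B: level=1
    B->A: in-degree(A)=1, level(A)>=2
    B->D: in-degree(D)=0, level(D)=2, enqueue
  process C: level=1
    C->A: in-degree(A)=0, level(A)=2, enqueue
  process E: level=1
  process D: level=2
  process A: level=2
All levels: A:2, B:1, C:1, D:2, E:1, F:0, G:0

Answer: A:2, B:1, C:1, D:2, E:1, F:0, G:0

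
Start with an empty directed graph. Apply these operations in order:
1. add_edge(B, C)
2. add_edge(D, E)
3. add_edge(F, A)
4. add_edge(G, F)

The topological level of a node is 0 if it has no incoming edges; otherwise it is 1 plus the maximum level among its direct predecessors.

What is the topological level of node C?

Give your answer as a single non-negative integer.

Answer: 1

Derivation:
Op 1: add_edge(B, C). Edges now: 1
Op 2: add_edge(D, E). Edges now: 2
Op 3: add_edge(F, A). Edges now: 3
Op 4: add_edge(G, F). Edges now: 4
Compute levels (Kahn BFS):
  sources (in-degree 0): B, D, G
  process B: level=0
    B->C: in-degree(C)=0, level(C)=1, enqueue
  process D: level=0
    D->E: in-degree(E)=0, level(E)=1, enqueue
  process G: level=0
    G->F: in-degree(F)=0, level(F)=1, enqueue
  process C: level=1
  process E: level=1
  process F: level=1
    F->A: in-degree(A)=0, level(A)=2, enqueue
  process A: level=2
All levels: A:2, B:0, C:1, D:0, E:1, F:1, G:0
level(C) = 1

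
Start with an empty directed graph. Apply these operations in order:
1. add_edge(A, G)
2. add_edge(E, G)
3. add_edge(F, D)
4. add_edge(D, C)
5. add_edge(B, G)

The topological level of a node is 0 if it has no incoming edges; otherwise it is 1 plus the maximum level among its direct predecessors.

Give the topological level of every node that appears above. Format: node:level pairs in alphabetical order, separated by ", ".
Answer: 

Op 1: add_edge(A, G). Edges now: 1
Op 2: add_edge(E, G). Edges now: 2
Op 3: add_edge(F, D). Edges now: 3
Op 4: add_edge(D, C). Edges now: 4
Op 5: add_edge(B, G). Edges now: 5
Compute levels (Kahn BFS):
  sources (in-degree 0): A, B, E, F
  process A: level=0
    A->G: in-degree(G)=2, level(G)>=1
  process B: level=0
    B->G: in-degree(G)=1, level(G)>=1
  process E: level=0
    E->G: in-degree(G)=0, level(G)=1, enqueue
  process F: level=0
    F->D: in-degree(D)=0, level(D)=1, enqueue
  process G: level=1
  process D: level=1
    D->C: in-degree(C)=0, level(C)=2, enqueue
  process C: level=2
All levels: A:0, B:0, C:2, D:1, E:0, F:0, G:1

Answer: A:0, B:0, C:2, D:1, E:0, F:0, G:1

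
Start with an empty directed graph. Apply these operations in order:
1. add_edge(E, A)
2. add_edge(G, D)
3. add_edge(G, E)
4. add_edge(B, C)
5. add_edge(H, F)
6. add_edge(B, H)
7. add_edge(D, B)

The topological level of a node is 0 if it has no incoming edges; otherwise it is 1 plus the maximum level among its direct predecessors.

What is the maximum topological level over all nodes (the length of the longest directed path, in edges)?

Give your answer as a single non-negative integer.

Answer: 4

Derivation:
Op 1: add_edge(E, A). Edges now: 1
Op 2: add_edge(G, D). Edges now: 2
Op 3: add_edge(G, E). Edges now: 3
Op 4: add_edge(B, C). Edges now: 4
Op 5: add_edge(H, F). Edges now: 5
Op 6: add_edge(B, H). Edges now: 6
Op 7: add_edge(D, B). Edges now: 7
Compute levels (Kahn BFS):
  sources (in-degree 0): G
  process G: level=0
    G->D: in-degree(D)=0, level(D)=1, enqueue
    G->E: in-degree(E)=0, level(E)=1, enqueue
  process D: level=1
    D->B: in-degree(B)=0, level(B)=2, enqueue
  process E: level=1
    E->A: in-degree(A)=0, level(A)=2, enqueue
  process B: level=2
    B->C: in-degree(C)=0, level(C)=3, enqueue
    B->H: in-degree(H)=0, level(H)=3, enqueue
  process A: level=2
  process C: level=3
  process H: level=3
    H->F: in-degree(F)=0, level(F)=4, enqueue
  process F: level=4
All levels: A:2, B:2, C:3, D:1, E:1, F:4, G:0, H:3
max level = 4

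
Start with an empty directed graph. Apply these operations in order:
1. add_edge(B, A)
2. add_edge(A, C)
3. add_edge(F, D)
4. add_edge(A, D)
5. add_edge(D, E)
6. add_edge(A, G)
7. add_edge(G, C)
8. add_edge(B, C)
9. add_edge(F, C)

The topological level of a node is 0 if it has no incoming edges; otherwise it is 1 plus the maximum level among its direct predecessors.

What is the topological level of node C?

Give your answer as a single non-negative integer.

Answer: 3

Derivation:
Op 1: add_edge(B, A). Edges now: 1
Op 2: add_edge(A, C). Edges now: 2
Op 3: add_edge(F, D). Edges now: 3
Op 4: add_edge(A, D). Edges now: 4
Op 5: add_edge(D, E). Edges now: 5
Op 6: add_edge(A, G). Edges now: 6
Op 7: add_edge(G, C). Edges now: 7
Op 8: add_edge(B, C). Edges now: 8
Op 9: add_edge(F, C). Edges now: 9
Compute levels (Kahn BFS):
  sources (in-degree 0): B, F
  process B: level=0
    B->A: in-degree(A)=0, level(A)=1, enqueue
    B->C: in-degree(C)=3, level(C)>=1
  process F: level=0
    F->C: in-degree(C)=2, level(C)>=1
    F->D: in-degree(D)=1, level(D)>=1
  process A: level=1
    A->C: in-degree(C)=1, level(C)>=2
    A->D: in-degree(D)=0, level(D)=2, enqueue
    A->G: in-degree(G)=0, level(G)=2, enqueue
  process D: level=2
    D->E: in-degree(E)=0, level(E)=3, enqueue
  process G: level=2
    G->C: in-degree(C)=0, level(C)=3, enqueue
  process E: level=3
  process C: level=3
All levels: A:1, B:0, C:3, D:2, E:3, F:0, G:2
level(C) = 3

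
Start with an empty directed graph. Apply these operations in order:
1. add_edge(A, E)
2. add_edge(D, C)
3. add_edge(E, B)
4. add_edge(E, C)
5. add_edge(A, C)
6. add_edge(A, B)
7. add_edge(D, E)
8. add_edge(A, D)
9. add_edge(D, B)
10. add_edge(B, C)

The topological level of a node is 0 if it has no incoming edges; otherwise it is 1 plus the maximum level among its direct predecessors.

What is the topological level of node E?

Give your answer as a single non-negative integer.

Op 1: add_edge(A, E). Edges now: 1
Op 2: add_edge(D, C). Edges now: 2
Op 3: add_edge(E, B). Edges now: 3
Op 4: add_edge(E, C). Edges now: 4
Op 5: add_edge(A, C). Edges now: 5
Op 6: add_edge(A, B). Edges now: 6
Op 7: add_edge(D, E). Edges now: 7
Op 8: add_edge(A, D). Edges now: 8
Op 9: add_edge(D, B). Edges now: 9
Op 10: add_edge(B, C). Edges now: 10
Compute levels (Kahn BFS):
  sources (in-degree 0): A
  process A: level=0
    A->B: in-degree(B)=2, level(B)>=1
    A->C: in-degree(C)=3, level(C)>=1
    A->D: in-degree(D)=0, level(D)=1, enqueue
    A->E: in-degree(E)=1, level(E)>=1
  process D: level=1
    D->B: in-degree(B)=1, level(B)>=2
    D->C: in-degree(C)=2, level(C)>=2
    D->E: in-degree(E)=0, level(E)=2, enqueue
  process E: level=2
    E->B: in-degree(B)=0, level(B)=3, enqueue
    E->C: in-degree(C)=1, level(C)>=3
  process B: level=3
    B->C: in-degree(C)=0, level(C)=4, enqueue
  process C: level=4
All levels: A:0, B:3, C:4, D:1, E:2
level(E) = 2

Answer: 2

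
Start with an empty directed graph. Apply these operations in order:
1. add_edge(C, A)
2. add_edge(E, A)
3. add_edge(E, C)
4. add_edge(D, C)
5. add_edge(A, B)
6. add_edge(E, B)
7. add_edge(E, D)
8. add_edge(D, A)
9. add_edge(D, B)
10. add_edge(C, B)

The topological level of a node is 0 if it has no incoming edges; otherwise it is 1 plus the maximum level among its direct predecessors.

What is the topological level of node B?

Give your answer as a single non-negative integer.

Answer: 4

Derivation:
Op 1: add_edge(C, A). Edges now: 1
Op 2: add_edge(E, A). Edges now: 2
Op 3: add_edge(E, C). Edges now: 3
Op 4: add_edge(D, C). Edges now: 4
Op 5: add_edge(A, B). Edges now: 5
Op 6: add_edge(E, B). Edges now: 6
Op 7: add_edge(E, D). Edges now: 7
Op 8: add_edge(D, A). Edges now: 8
Op 9: add_edge(D, B). Edges now: 9
Op 10: add_edge(C, B). Edges now: 10
Compute levels (Kahn BFS):
  sources (in-degree 0): E
  process E: level=0
    E->A: in-degree(A)=2, level(A)>=1
    E->B: in-degree(B)=3, level(B)>=1
    E->C: in-degree(C)=1, level(C)>=1
    E->D: in-degree(D)=0, level(D)=1, enqueue
  process D: level=1
    D->A: in-degree(A)=1, level(A)>=2
    D->B: in-degree(B)=2, level(B)>=2
    D->C: in-degree(C)=0, level(C)=2, enqueue
  process C: level=2
    C->A: in-degree(A)=0, level(A)=3, enqueue
    C->B: in-degree(B)=1, level(B)>=3
  process A: level=3
    A->B: in-degree(B)=0, level(B)=4, enqueue
  process B: level=4
All levels: A:3, B:4, C:2, D:1, E:0
level(B) = 4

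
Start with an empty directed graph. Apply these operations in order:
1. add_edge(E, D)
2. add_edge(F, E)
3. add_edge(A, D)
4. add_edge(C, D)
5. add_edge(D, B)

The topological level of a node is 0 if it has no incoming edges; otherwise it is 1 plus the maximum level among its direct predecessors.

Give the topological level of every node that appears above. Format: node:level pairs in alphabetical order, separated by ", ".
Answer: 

Answer: A:0, B:3, C:0, D:2, E:1, F:0

Derivation:
Op 1: add_edge(E, D). Edges now: 1
Op 2: add_edge(F, E). Edges now: 2
Op 3: add_edge(A, D). Edges now: 3
Op 4: add_edge(C, D). Edges now: 4
Op 5: add_edge(D, B). Edges now: 5
Compute levels (Kahn BFS):
  sources (in-degree 0): A, C, F
  process A: level=0
    A->D: in-degree(D)=2, level(D)>=1
  process C: level=0
    C->D: in-degree(D)=1, level(D)>=1
  process F: level=0
    F->E: in-degree(E)=0, level(E)=1, enqueue
  process E: level=1
    E->D: in-degree(D)=0, level(D)=2, enqueue
  process D: level=2
    D->B: in-degree(B)=0, level(B)=3, enqueue
  process B: level=3
All levels: A:0, B:3, C:0, D:2, E:1, F:0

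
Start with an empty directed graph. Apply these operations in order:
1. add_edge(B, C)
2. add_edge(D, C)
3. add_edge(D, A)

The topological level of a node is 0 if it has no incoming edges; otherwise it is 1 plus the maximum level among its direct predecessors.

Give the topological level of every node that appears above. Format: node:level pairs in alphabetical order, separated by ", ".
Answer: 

Op 1: add_edge(B, C). Edges now: 1
Op 2: add_edge(D, C). Edges now: 2
Op 3: add_edge(D, A). Edges now: 3
Compute levels (Kahn BFS):
  sources (in-degree 0): B, D
  process B: level=0
    B->C: in-degree(C)=1, level(C)>=1
  process D: level=0
    D->A: in-degree(A)=0, level(A)=1, enqueue
    D->C: in-degree(C)=0, level(C)=1, enqueue
  process A: level=1
  process C: level=1
All levels: A:1, B:0, C:1, D:0

Answer: A:1, B:0, C:1, D:0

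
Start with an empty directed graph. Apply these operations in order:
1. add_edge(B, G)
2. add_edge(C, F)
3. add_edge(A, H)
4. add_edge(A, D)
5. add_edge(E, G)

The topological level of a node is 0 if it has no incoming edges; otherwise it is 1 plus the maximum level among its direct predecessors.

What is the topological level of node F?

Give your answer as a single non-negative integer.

Answer: 1

Derivation:
Op 1: add_edge(B, G). Edges now: 1
Op 2: add_edge(C, F). Edges now: 2
Op 3: add_edge(A, H). Edges now: 3
Op 4: add_edge(A, D). Edges now: 4
Op 5: add_edge(E, G). Edges now: 5
Compute levels (Kahn BFS):
  sources (in-degree 0): A, B, C, E
  process A: level=0
    A->D: in-degree(D)=0, level(D)=1, enqueue
    A->H: in-degree(H)=0, level(H)=1, enqueue
  process B: level=0
    B->G: in-degree(G)=1, level(G)>=1
  process C: level=0
    C->F: in-degree(F)=0, level(F)=1, enqueue
  process E: level=0
    E->G: in-degree(G)=0, level(G)=1, enqueue
  process D: level=1
  process H: level=1
  process F: level=1
  process G: level=1
All levels: A:0, B:0, C:0, D:1, E:0, F:1, G:1, H:1
level(F) = 1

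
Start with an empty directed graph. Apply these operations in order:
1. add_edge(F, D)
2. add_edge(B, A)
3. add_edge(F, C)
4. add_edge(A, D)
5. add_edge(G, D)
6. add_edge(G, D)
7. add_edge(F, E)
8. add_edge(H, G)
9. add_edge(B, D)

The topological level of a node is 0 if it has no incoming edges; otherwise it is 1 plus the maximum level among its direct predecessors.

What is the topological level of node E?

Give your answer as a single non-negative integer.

Op 1: add_edge(F, D). Edges now: 1
Op 2: add_edge(B, A). Edges now: 2
Op 3: add_edge(F, C). Edges now: 3
Op 4: add_edge(A, D). Edges now: 4
Op 5: add_edge(G, D). Edges now: 5
Op 6: add_edge(G, D) (duplicate, no change). Edges now: 5
Op 7: add_edge(F, E). Edges now: 6
Op 8: add_edge(H, G). Edges now: 7
Op 9: add_edge(B, D). Edges now: 8
Compute levels (Kahn BFS):
  sources (in-degree 0): B, F, H
  process B: level=0
    B->A: in-degree(A)=0, level(A)=1, enqueue
    B->D: in-degree(D)=3, level(D)>=1
  process F: level=0
    F->C: in-degree(C)=0, level(C)=1, enqueue
    F->D: in-degree(D)=2, level(D)>=1
    F->E: in-degree(E)=0, level(E)=1, enqueue
  process H: level=0
    H->G: in-degree(G)=0, level(G)=1, enqueue
  process A: level=1
    A->D: in-degree(D)=1, level(D)>=2
  process C: level=1
  process E: level=1
  process G: level=1
    G->D: in-degree(D)=0, level(D)=2, enqueue
  process D: level=2
All levels: A:1, B:0, C:1, D:2, E:1, F:0, G:1, H:0
level(E) = 1

Answer: 1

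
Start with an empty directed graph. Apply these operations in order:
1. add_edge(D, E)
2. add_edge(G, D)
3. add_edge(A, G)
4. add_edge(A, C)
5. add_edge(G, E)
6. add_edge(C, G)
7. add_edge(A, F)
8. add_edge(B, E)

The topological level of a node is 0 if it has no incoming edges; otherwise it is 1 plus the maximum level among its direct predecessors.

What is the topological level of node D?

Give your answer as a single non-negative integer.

Answer: 3

Derivation:
Op 1: add_edge(D, E). Edges now: 1
Op 2: add_edge(G, D). Edges now: 2
Op 3: add_edge(A, G). Edges now: 3
Op 4: add_edge(A, C). Edges now: 4
Op 5: add_edge(G, E). Edges now: 5
Op 6: add_edge(C, G). Edges now: 6
Op 7: add_edge(A, F). Edges now: 7
Op 8: add_edge(B, E). Edges now: 8
Compute levels (Kahn BFS):
  sources (in-degree 0): A, B
  process A: level=0
    A->C: in-degree(C)=0, level(C)=1, enqueue
    A->F: in-degree(F)=0, level(F)=1, enqueue
    A->G: in-degree(G)=1, level(G)>=1
  process B: level=0
    B->E: in-degree(E)=2, level(E)>=1
  process C: level=1
    C->G: in-degree(G)=0, level(G)=2, enqueue
  process F: level=1
  process G: level=2
    G->D: in-degree(D)=0, level(D)=3, enqueue
    G->E: in-degree(E)=1, level(E)>=3
  process D: level=3
    D->E: in-degree(E)=0, level(E)=4, enqueue
  process E: level=4
All levels: A:0, B:0, C:1, D:3, E:4, F:1, G:2
level(D) = 3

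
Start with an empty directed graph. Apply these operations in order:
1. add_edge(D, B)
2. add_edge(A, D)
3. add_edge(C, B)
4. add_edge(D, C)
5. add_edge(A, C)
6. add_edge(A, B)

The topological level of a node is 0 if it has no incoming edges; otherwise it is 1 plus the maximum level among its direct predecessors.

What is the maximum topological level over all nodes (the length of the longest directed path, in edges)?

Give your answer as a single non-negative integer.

Op 1: add_edge(D, B). Edges now: 1
Op 2: add_edge(A, D). Edges now: 2
Op 3: add_edge(C, B). Edges now: 3
Op 4: add_edge(D, C). Edges now: 4
Op 5: add_edge(A, C). Edges now: 5
Op 6: add_edge(A, B). Edges now: 6
Compute levels (Kahn BFS):
  sources (in-degree 0): A
  process A: level=0
    A->B: in-degree(B)=2, level(B)>=1
    A->C: in-degree(C)=1, level(C)>=1
    A->D: in-degree(D)=0, level(D)=1, enqueue
  process D: level=1
    D->B: in-degree(B)=1, level(B)>=2
    D->C: in-degree(C)=0, level(C)=2, enqueue
  process C: level=2
    C->B: in-degree(B)=0, level(B)=3, enqueue
  process B: level=3
All levels: A:0, B:3, C:2, D:1
max level = 3

Answer: 3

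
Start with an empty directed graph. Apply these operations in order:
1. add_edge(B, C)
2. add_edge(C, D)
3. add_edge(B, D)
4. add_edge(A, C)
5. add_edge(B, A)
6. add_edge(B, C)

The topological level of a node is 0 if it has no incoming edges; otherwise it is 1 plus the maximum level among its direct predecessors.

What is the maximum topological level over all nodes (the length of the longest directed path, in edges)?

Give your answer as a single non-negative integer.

Op 1: add_edge(B, C). Edges now: 1
Op 2: add_edge(C, D). Edges now: 2
Op 3: add_edge(B, D). Edges now: 3
Op 4: add_edge(A, C). Edges now: 4
Op 5: add_edge(B, A). Edges now: 5
Op 6: add_edge(B, C) (duplicate, no change). Edges now: 5
Compute levels (Kahn BFS):
  sources (in-degree 0): B
  process B: level=0
    B->A: in-degree(A)=0, level(A)=1, enqueue
    B->C: in-degree(C)=1, level(C)>=1
    B->D: in-degree(D)=1, level(D)>=1
  process A: level=1
    A->C: in-degree(C)=0, level(C)=2, enqueue
  process C: level=2
    C->D: in-degree(D)=0, level(D)=3, enqueue
  process D: level=3
All levels: A:1, B:0, C:2, D:3
max level = 3

Answer: 3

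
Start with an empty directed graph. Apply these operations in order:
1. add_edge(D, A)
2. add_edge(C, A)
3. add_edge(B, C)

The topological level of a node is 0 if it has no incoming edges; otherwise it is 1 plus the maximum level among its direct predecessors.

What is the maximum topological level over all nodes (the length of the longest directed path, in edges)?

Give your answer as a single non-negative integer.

Op 1: add_edge(D, A). Edges now: 1
Op 2: add_edge(C, A). Edges now: 2
Op 3: add_edge(B, C). Edges now: 3
Compute levels (Kahn BFS):
  sources (in-degree 0): B, D
  process B: level=0
    B->C: in-degree(C)=0, level(C)=1, enqueue
  process D: level=0
    D->A: in-degree(A)=1, level(A)>=1
  process C: level=1
    C->A: in-degree(A)=0, level(A)=2, enqueue
  process A: level=2
All levels: A:2, B:0, C:1, D:0
max level = 2

Answer: 2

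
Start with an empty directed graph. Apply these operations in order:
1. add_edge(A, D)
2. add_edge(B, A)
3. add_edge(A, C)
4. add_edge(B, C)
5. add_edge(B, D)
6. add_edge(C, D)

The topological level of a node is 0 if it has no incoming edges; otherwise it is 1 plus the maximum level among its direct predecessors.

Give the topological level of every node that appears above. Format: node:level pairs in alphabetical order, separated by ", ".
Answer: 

Answer: A:1, B:0, C:2, D:3

Derivation:
Op 1: add_edge(A, D). Edges now: 1
Op 2: add_edge(B, A). Edges now: 2
Op 3: add_edge(A, C). Edges now: 3
Op 4: add_edge(B, C). Edges now: 4
Op 5: add_edge(B, D). Edges now: 5
Op 6: add_edge(C, D). Edges now: 6
Compute levels (Kahn BFS):
  sources (in-degree 0): B
  process B: level=0
    B->A: in-degree(A)=0, level(A)=1, enqueue
    B->C: in-degree(C)=1, level(C)>=1
    B->D: in-degree(D)=2, level(D)>=1
  process A: level=1
    A->C: in-degree(C)=0, level(C)=2, enqueue
    A->D: in-degree(D)=1, level(D)>=2
  process C: level=2
    C->D: in-degree(D)=0, level(D)=3, enqueue
  process D: level=3
All levels: A:1, B:0, C:2, D:3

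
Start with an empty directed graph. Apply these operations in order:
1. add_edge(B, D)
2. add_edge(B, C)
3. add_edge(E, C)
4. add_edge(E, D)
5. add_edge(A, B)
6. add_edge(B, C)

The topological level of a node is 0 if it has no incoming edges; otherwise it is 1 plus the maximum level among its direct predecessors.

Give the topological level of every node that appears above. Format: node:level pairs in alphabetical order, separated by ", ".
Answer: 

Answer: A:0, B:1, C:2, D:2, E:0

Derivation:
Op 1: add_edge(B, D). Edges now: 1
Op 2: add_edge(B, C). Edges now: 2
Op 3: add_edge(E, C). Edges now: 3
Op 4: add_edge(E, D). Edges now: 4
Op 5: add_edge(A, B). Edges now: 5
Op 6: add_edge(B, C) (duplicate, no change). Edges now: 5
Compute levels (Kahn BFS):
  sources (in-degree 0): A, E
  process A: level=0
    A->B: in-degree(B)=0, level(B)=1, enqueue
  process E: level=0
    E->C: in-degree(C)=1, level(C)>=1
    E->D: in-degree(D)=1, level(D)>=1
  process B: level=1
    B->C: in-degree(C)=0, level(C)=2, enqueue
    B->D: in-degree(D)=0, level(D)=2, enqueue
  process C: level=2
  process D: level=2
All levels: A:0, B:1, C:2, D:2, E:0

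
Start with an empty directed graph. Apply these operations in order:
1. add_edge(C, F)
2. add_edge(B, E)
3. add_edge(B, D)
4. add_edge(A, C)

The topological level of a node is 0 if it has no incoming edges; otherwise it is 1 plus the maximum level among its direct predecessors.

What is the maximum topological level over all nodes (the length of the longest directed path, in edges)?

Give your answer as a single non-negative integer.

Answer: 2

Derivation:
Op 1: add_edge(C, F). Edges now: 1
Op 2: add_edge(B, E). Edges now: 2
Op 3: add_edge(B, D). Edges now: 3
Op 4: add_edge(A, C). Edges now: 4
Compute levels (Kahn BFS):
  sources (in-degree 0): A, B
  process A: level=0
    A->C: in-degree(C)=0, level(C)=1, enqueue
  process B: level=0
    B->D: in-degree(D)=0, level(D)=1, enqueue
    B->E: in-degree(E)=0, level(E)=1, enqueue
  process C: level=1
    C->F: in-degree(F)=0, level(F)=2, enqueue
  process D: level=1
  process E: level=1
  process F: level=2
All levels: A:0, B:0, C:1, D:1, E:1, F:2
max level = 2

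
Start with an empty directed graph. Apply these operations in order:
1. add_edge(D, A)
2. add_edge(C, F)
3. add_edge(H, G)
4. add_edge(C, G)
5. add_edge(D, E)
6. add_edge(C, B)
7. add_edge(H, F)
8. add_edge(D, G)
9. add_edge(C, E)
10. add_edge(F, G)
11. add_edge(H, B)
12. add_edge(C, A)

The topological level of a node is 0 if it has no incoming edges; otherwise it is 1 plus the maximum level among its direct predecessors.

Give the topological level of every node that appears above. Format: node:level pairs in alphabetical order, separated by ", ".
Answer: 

Op 1: add_edge(D, A). Edges now: 1
Op 2: add_edge(C, F). Edges now: 2
Op 3: add_edge(H, G). Edges now: 3
Op 4: add_edge(C, G). Edges now: 4
Op 5: add_edge(D, E). Edges now: 5
Op 6: add_edge(C, B). Edges now: 6
Op 7: add_edge(H, F). Edges now: 7
Op 8: add_edge(D, G). Edges now: 8
Op 9: add_edge(C, E). Edges now: 9
Op 10: add_edge(F, G). Edges now: 10
Op 11: add_edge(H, B). Edges now: 11
Op 12: add_edge(C, A). Edges now: 12
Compute levels (Kahn BFS):
  sources (in-degree 0): C, D, H
  process C: level=0
    C->A: in-degree(A)=1, level(A)>=1
    C->B: in-degree(B)=1, level(B)>=1
    C->E: in-degree(E)=1, level(E)>=1
    C->F: in-degree(F)=1, level(F)>=1
    C->G: in-degree(G)=3, level(G)>=1
  process D: level=0
    D->A: in-degree(A)=0, level(A)=1, enqueue
    D->E: in-degree(E)=0, level(E)=1, enqueue
    D->G: in-degree(G)=2, level(G)>=1
  process H: level=0
    H->B: in-degree(B)=0, level(B)=1, enqueue
    H->F: in-degree(F)=0, level(F)=1, enqueue
    H->G: in-degree(G)=1, level(G)>=1
  process A: level=1
  process E: level=1
  process B: level=1
  process F: level=1
    F->G: in-degree(G)=0, level(G)=2, enqueue
  process G: level=2
All levels: A:1, B:1, C:0, D:0, E:1, F:1, G:2, H:0

Answer: A:1, B:1, C:0, D:0, E:1, F:1, G:2, H:0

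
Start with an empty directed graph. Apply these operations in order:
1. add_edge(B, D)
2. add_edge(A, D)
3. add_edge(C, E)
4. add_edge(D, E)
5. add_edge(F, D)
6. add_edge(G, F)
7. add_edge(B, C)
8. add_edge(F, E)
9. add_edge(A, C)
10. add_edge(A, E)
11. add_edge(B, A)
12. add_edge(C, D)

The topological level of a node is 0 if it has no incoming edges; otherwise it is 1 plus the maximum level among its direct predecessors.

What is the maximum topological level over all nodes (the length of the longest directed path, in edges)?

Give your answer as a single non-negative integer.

Answer: 4

Derivation:
Op 1: add_edge(B, D). Edges now: 1
Op 2: add_edge(A, D). Edges now: 2
Op 3: add_edge(C, E). Edges now: 3
Op 4: add_edge(D, E). Edges now: 4
Op 5: add_edge(F, D). Edges now: 5
Op 6: add_edge(G, F). Edges now: 6
Op 7: add_edge(B, C). Edges now: 7
Op 8: add_edge(F, E). Edges now: 8
Op 9: add_edge(A, C). Edges now: 9
Op 10: add_edge(A, E). Edges now: 10
Op 11: add_edge(B, A). Edges now: 11
Op 12: add_edge(C, D). Edges now: 12
Compute levels (Kahn BFS):
  sources (in-degree 0): B, G
  process B: level=0
    B->A: in-degree(A)=0, level(A)=1, enqueue
    B->C: in-degree(C)=1, level(C)>=1
    B->D: in-degree(D)=3, level(D)>=1
  process G: level=0
    G->F: in-degree(F)=0, level(F)=1, enqueue
  process A: level=1
    A->C: in-degree(C)=0, level(C)=2, enqueue
    A->D: in-degree(D)=2, level(D)>=2
    A->E: in-degree(E)=3, level(E)>=2
  process F: level=1
    F->D: in-degree(D)=1, level(D)>=2
    F->E: in-degree(E)=2, level(E)>=2
  process C: level=2
    C->D: in-degree(D)=0, level(D)=3, enqueue
    C->E: in-degree(E)=1, level(E)>=3
  process D: level=3
    D->E: in-degree(E)=0, level(E)=4, enqueue
  process E: level=4
All levels: A:1, B:0, C:2, D:3, E:4, F:1, G:0
max level = 4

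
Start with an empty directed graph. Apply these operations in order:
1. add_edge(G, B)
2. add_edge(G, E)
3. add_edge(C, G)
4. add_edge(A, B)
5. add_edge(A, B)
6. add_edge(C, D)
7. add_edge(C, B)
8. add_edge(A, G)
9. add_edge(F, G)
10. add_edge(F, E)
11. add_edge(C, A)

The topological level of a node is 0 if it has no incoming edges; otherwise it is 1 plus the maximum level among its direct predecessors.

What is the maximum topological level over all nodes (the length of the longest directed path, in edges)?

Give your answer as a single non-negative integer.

Answer: 3

Derivation:
Op 1: add_edge(G, B). Edges now: 1
Op 2: add_edge(G, E). Edges now: 2
Op 3: add_edge(C, G). Edges now: 3
Op 4: add_edge(A, B). Edges now: 4
Op 5: add_edge(A, B) (duplicate, no change). Edges now: 4
Op 6: add_edge(C, D). Edges now: 5
Op 7: add_edge(C, B). Edges now: 6
Op 8: add_edge(A, G). Edges now: 7
Op 9: add_edge(F, G). Edges now: 8
Op 10: add_edge(F, E). Edges now: 9
Op 11: add_edge(C, A). Edges now: 10
Compute levels (Kahn BFS):
  sources (in-degree 0): C, F
  process C: level=0
    C->A: in-degree(A)=0, level(A)=1, enqueue
    C->B: in-degree(B)=2, level(B)>=1
    C->D: in-degree(D)=0, level(D)=1, enqueue
    C->G: in-degree(G)=2, level(G)>=1
  process F: level=0
    F->E: in-degree(E)=1, level(E)>=1
    F->G: in-degree(G)=1, level(G)>=1
  process A: level=1
    A->B: in-degree(B)=1, level(B)>=2
    A->G: in-degree(G)=0, level(G)=2, enqueue
  process D: level=1
  process G: level=2
    G->B: in-degree(B)=0, level(B)=3, enqueue
    G->E: in-degree(E)=0, level(E)=3, enqueue
  process B: level=3
  process E: level=3
All levels: A:1, B:3, C:0, D:1, E:3, F:0, G:2
max level = 3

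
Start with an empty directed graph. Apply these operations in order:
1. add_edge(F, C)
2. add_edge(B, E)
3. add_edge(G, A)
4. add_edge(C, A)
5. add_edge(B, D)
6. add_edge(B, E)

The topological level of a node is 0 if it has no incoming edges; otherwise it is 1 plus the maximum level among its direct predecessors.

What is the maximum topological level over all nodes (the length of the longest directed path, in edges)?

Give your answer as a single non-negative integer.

Op 1: add_edge(F, C). Edges now: 1
Op 2: add_edge(B, E). Edges now: 2
Op 3: add_edge(G, A). Edges now: 3
Op 4: add_edge(C, A). Edges now: 4
Op 5: add_edge(B, D). Edges now: 5
Op 6: add_edge(B, E) (duplicate, no change). Edges now: 5
Compute levels (Kahn BFS):
  sources (in-degree 0): B, F, G
  process B: level=0
    B->D: in-degree(D)=0, level(D)=1, enqueue
    B->E: in-degree(E)=0, level(E)=1, enqueue
  process F: level=0
    F->C: in-degree(C)=0, level(C)=1, enqueue
  process G: level=0
    G->A: in-degree(A)=1, level(A)>=1
  process D: level=1
  process E: level=1
  process C: level=1
    C->A: in-degree(A)=0, level(A)=2, enqueue
  process A: level=2
All levels: A:2, B:0, C:1, D:1, E:1, F:0, G:0
max level = 2

Answer: 2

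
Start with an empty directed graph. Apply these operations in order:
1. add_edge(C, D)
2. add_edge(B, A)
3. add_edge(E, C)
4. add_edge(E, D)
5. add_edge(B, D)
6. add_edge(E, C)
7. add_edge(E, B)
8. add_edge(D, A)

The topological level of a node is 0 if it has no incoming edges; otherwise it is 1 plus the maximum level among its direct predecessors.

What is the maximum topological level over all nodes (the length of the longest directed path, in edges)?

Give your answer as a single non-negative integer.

Answer: 3

Derivation:
Op 1: add_edge(C, D). Edges now: 1
Op 2: add_edge(B, A). Edges now: 2
Op 3: add_edge(E, C). Edges now: 3
Op 4: add_edge(E, D). Edges now: 4
Op 5: add_edge(B, D). Edges now: 5
Op 6: add_edge(E, C) (duplicate, no change). Edges now: 5
Op 7: add_edge(E, B). Edges now: 6
Op 8: add_edge(D, A). Edges now: 7
Compute levels (Kahn BFS):
  sources (in-degree 0): E
  process E: level=0
    E->B: in-degree(B)=0, level(B)=1, enqueue
    E->C: in-degree(C)=0, level(C)=1, enqueue
    E->D: in-degree(D)=2, level(D)>=1
  process B: level=1
    B->A: in-degree(A)=1, level(A)>=2
    B->D: in-degree(D)=1, level(D)>=2
  process C: level=1
    C->D: in-degree(D)=0, level(D)=2, enqueue
  process D: level=2
    D->A: in-degree(A)=0, level(A)=3, enqueue
  process A: level=3
All levels: A:3, B:1, C:1, D:2, E:0
max level = 3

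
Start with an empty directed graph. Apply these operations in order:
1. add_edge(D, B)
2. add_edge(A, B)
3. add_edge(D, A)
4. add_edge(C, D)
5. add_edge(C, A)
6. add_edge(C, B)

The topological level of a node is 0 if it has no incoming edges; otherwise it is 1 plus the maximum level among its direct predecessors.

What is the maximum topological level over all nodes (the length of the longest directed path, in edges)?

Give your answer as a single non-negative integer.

Answer: 3

Derivation:
Op 1: add_edge(D, B). Edges now: 1
Op 2: add_edge(A, B). Edges now: 2
Op 3: add_edge(D, A). Edges now: 3
Op 4: add_edge(C, D). Edges now: 4
Op 5: add_edge(C, A). Edges now: 5
Op 6: add_edge(C, B). Edges now: 6
Compute levels (Kahn BFS):
  sources (in-degree 0): C
  process C: level=0
    C->A: in-degree(A)=1, level(A)>=1
    C->B: in-degree(B)=2, level(B)>=1
    C->D: in-degree(D)=0, level(D)=1, enqueue
  process D: level=1
    D->A: in-degree(A)=0, level(A)=2, enqueue
    D->B: in-degree(B)=1, level(B)>=2
  process A: level=2
    A->B: in-degree(B)=0, level(B)=3, enqueue
  process B: level=3
All levels: A:2, B:3, C:0, D:1
max level = 3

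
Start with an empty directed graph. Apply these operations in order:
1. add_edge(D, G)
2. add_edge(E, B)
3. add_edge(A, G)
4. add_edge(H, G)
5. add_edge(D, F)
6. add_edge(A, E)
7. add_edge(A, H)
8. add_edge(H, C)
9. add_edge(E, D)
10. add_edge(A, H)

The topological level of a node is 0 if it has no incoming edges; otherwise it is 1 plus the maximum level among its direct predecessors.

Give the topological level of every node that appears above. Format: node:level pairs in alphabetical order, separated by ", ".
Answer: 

Answer: A:0, B:2, C:2, D:2, E:1, F:3, G:3, H:1

Derivation:
Op 1: add_edge(D, G). Edges now: 1
Op 2: add_edge(E, B). Edges now: 2
Op 3: add_edge(A, G). Edges now: 3
Op 4: add_edge(H, G). Edges now: 4
Op 5: add_edge(D, F). Edges now: 5
Op 6: add_edge(A, E). Edges now: 6
Op 7: add_edge(A, H). Edges now: 7
Op 8: add_edge(H, C). Edges now: 8
Op 9: add_edge(E, D). Edges now: 9
Op 10: add_edge(A, H) (duplicate, no change). Edges now: 9
Compute levels (Kahn BFS):
  sources (in-degree 0): A
  process A: level=0
    A->E: in-degree(E)=0, level(E)=1, enqueue
    A->G: in-degree(G)=2, level(G)>=1
    A->H: in-degree(H)=0, level(H)=1, enqueue
  process E: level=1
    E->B: in-degree(B)=0, level(B)=2, enqueue
    E->D: in-degree(D)=0, level(D)=2, enqueue
  process H: level=1
    H->C: in-degree(C)=0, level(C)=2, enqueue
    H->G: in-degree(G)=1, level(G)>=2
  process B: level=2
  process D: level=2
    D->F: in-degree(F)=0, level(F)=3, enqueue
    D->G: in-degree(G)=0, level(G)=3, enqueue
  process C: level=2
  process F: level=3
  process G: level=3
All levels: A:0, B:2, C:2, D:2, E:1, F:3, G:3, H:1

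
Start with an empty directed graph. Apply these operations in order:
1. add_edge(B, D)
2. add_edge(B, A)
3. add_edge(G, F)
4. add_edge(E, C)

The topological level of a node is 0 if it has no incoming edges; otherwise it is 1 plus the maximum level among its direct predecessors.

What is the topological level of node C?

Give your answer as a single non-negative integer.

Op 1: add_edge(B, D). Edges now: 1
Op 2: add_edge(B, A). Edges now: 2
Op 3: add_edge(G, F). Edges now: 3
Op 4: add_edge(E, C). Edges now: 4
Compute levels (Kahn BFS):
  sources (in-degree 0): B, E, G
  process B: level=0
    B->A: in-degree(A)=0, level(A)=1, enqueue
    B->D: in-degree(D)=0, level(D)=1, enqueue
  process E: level=0
    E->C: in-degree(C)=0, level(C)=1, enqueue
  process G: level=0
    G->F: in-degree(F)=0, level(F)=1, enqueue
  process A: level=1
  process D: level=1
  process C: level=1
  process F: level=1
All levels: A:1, B:0, C:1, D:1, E:0, F:1, G:0
level(C) = 1

Answer: 1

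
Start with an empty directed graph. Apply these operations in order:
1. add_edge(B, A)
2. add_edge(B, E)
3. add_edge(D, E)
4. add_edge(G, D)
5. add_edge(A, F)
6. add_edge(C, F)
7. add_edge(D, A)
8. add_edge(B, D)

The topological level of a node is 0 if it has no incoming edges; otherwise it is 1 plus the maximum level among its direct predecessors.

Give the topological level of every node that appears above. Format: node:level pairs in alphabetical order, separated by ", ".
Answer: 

Op 1: add_edge(B, A). Edges now: 1
Op 2: add_edge(B, E). Edges now: 2
Op 3: add_edge(D, E). Edges now: 3
Op 4: add_edge(G, D). Edges now: 4
Op 5: add_edge(A, F). Edges now: 5
Op 6: add_edge(C, F). Edges now: 6
Op 7: add_edge(D, A). Edges now: 7
Op 8: add_edge(B, D). Edges now: 8
Compute levels (Kahn BFS):
  sources (in-degree 0): B, C, G
  process B: level=0
    B->A: in-degree(A)=1, level(A)>=1
    B->D: in-degree(D)=1, level(D)>=1
    B->E: in-degree(E)=1, level(E)>=1
  process C: level=0
    C->F: in-degree(F)=1, level(F)>=1
  process G: level=0
    G->D: in-degree(D)=0, level(D)=1, enqueue
  process D: level=1
    D->A: in-degree(A)=0, level(A)=2, enqueue
    D->E: in-degree(E)=0, level(E)=2, enqueue
  process A: level=2
    A->F: in-degree(F)=0, level(F)=3, enqueue
  process E: level=2
  process F: level=3
All levels: A:2, B:0, C:0, D:1, E:2, F:3, G:0

Answer: A:2, B:0, C:0, D:1, E:2, F:3, G:0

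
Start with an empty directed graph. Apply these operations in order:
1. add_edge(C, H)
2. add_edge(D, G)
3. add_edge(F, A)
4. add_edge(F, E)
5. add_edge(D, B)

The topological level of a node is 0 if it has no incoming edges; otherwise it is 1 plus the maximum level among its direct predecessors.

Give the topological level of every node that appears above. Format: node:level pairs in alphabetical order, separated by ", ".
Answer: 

Answer: A:1, B:1, C:0, D:0, E:1, F:0, G:1, H:1

Derivation:
Op 1: add_edge(C, H). Edges now: 1
Op 2: add_edge(D, G). Edges now: 2
Op 3: add_edge(F, A). Edges now: 3
Op 4: add_edge(F, E). Edges now: 4
Op 5: add_edge(D, B). Edges now: 5
Compute levels (Kahn BFS):
  sources (in-degree 0): C, D, F
  process C: level=0
    C->H: in-degree(H)=0, level(H)=1, enqueue
  process D: level=0
    D->B: in-degree(B)=0, level(B)=1, enqueue
    D->G: in-degree(G)=0, level(G)=1, enqueue
  process F: level=0
    F->A: in-degree(A)=0, level(A)=1, enqueue
    F->E: in-degree(E)=0, level(E)=1, enqueue
  process H: level=1
  process B: level=1
  process G: level=1
  process A: level=1
  process E: level=1
All levels: A:1, B:1, C:0, D:0, E:1, F:0, G:1, H:1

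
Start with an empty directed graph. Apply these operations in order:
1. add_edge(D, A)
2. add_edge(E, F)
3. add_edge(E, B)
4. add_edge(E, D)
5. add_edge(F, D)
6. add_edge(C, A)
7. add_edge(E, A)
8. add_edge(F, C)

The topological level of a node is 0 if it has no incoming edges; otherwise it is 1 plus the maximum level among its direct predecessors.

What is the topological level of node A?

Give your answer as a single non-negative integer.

Answer: 3

Derivation:
Op 1: add_edge(D, A). Edges now: 1
Op 2: add_edge(E, F). Edges now: 2
Op 3: add_edge(E, B). Edges now: 3
Op 4: add_edge(E, D). Edges now: 4
Op 5: add_edge(F, D). Edges now: 5
Op 6: add_edge(C, A). Edges now: 6
Op 7: add_edge(E, A). Edges now: 7
Op 8: add_edge(F, C). Edges now: 8
Compute levels (Kahn BFS):
  sources (in-degree 0): E
  process E: level=0
    E->A: in-degree(A)=2, level(A)>=1
    E->B: in-degree(B)=0, level(B)=1, enqueue
    E->D: in-degree(D)=1, level(D)>=1
    E->F: in-degree(F)=0, level(F)=1, enqueue
  process B: level=1
  process F: level=1
    F->C: in-degree(C)=0, level(C)=2, enqueue
    F->D: in-degree(D)=0, level(D)=2, enqueue
  process C: level=2
    C->A: in-degree(A)=1, level(A)>=3
  process D: level=2
    D->A: in-degree(A)=0, level(A)=3, enqueue
  process A: level=3
All levels: A:3, B:1, C:2, D:2, E:0, F:1
level(A) = 3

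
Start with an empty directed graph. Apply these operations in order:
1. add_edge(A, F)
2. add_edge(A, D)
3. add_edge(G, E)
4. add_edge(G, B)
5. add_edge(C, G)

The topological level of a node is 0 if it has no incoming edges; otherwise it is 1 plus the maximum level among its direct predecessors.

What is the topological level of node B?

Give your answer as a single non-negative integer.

Op 1: add_edge(A, F). Edges now: 1
Op 2: add_edge(A, D). Edges now: 2
Op 3: add_edge(G, E). Edges now: 3
Op 4: add_edge(G, B). Edges now: 4
Op 5: add_edge(C, G). Edges now: 5
Compute levels (Kahn BFS):
  sources (in-degree 0): A, C
  process A: level=0
    A->D: in-degree(D)=0, level(D)=1, enqueue
    A->F: in-degree(F)=0, level(F)=1, enqueue
  process C: level=0
    C->G: in-degree(G)=0, level(G)=1, enqueue
  process D: level=1
  process F: level=1
  process G: level=1
    G->B: in-degree(B)=0, level(B)=2, enqueue
    G->E: in-degree(E)=0, level(E)=2, enqueue
  process B: level=2
  process E: level=2
All levels: A:0, B:2, C:0, D:1, E:2, F:1, G:1
level(B) = 2

Answer: 2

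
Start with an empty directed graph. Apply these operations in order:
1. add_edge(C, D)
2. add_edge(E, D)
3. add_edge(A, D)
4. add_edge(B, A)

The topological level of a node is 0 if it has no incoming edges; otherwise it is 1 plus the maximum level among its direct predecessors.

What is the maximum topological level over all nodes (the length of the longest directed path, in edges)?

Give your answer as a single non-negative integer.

Answer: 2

Derivation:
Op 1: add_edge(C, D). Edges now: 1
Op 2: add_edge(E, D). Edges now: 2
Op 3: add_edge(A, D). Edges now: 3
Op 4: add_edge(B, A). Edges now: 4
Compute levels (Kahn BFS):
  sources (in-degree 0): B, C, E
  process B: level=0
    B->A: in-degree(A)=0, level(A)=1, enqueue
  process C: level=0
    C->D: in-degree(D)=2, level(D)>=1
  process E: level=0
    E->D: in-degree(D)=1, level(D)>=1
  process A: level=1
    A->D: in-degree(D)=0, level(D)=2, enqueue
  process D: level=2
All levels: A:1, B:0, C:0, D:2, E:0
max level = 2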